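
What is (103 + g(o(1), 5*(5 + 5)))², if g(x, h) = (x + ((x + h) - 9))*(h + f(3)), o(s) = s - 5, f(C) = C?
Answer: 3429904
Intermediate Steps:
o(s) = -5 + s
g(x, h) = (3 + h)*(-9 + h + 2*x) (g(x, h) = (x + ((x + h) - 9))*(h + 3) = (x + ((h + x) - 9))*(3 + h) = (x + (-9 + h + x))*(3 + h) = (-9 + h + 2*x)*(3 + h) = (3 + h)*(-9 + h + 2*x))
(103 + g(o(1), 5*(5 + 5)))² = (103 + (-27 + (5*(5 + 5))² - 30*(5 + 5) + 6*(-5 + 1) + 2*(5*(5 + 5))*(-5 + 1)))² = (103 + (-27 + (5*10)² - 30*10 + 6*(-4) + 2*(5*10)*(-4)))² = (103 + (-27 + 50² - 6*50 - 24 + 2*50*(-4)))² = (103 + (-27 + 2500 - 300 - 24 - 400))² = (103 + 1749)² = 1852² = 3429904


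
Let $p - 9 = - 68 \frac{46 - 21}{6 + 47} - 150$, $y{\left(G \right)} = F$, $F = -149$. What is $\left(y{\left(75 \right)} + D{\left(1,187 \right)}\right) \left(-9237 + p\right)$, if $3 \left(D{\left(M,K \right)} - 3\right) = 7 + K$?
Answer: $\frac{121691096}{159} \approx 7.6535 \cdot 10^{5}$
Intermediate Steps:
$y{\left(G \right)} = -149$
$D{\left(M,K \right)} = \frac{16}{3} + \frac{K}{3}$ ($D{\left(M,K \right)} = 3 + \frac{7 + K}{3} = 3 + \left(\frac{7}{3} + \frac{K}{3}\right) = \frac{16}{3} + \frac{K}{3}$)
$p = - \frac{9173}{53}$ ($p = 9 - \left(150 + 68 \frac{46 - 21}{6 + 47}\right) = 9 - \left(150 + 68 \cdot \frac{25}{53}\right) = 9 - \left(150 + 68 \cdot 25 \cdot \frac{1}{53}\right) = 9 - \frac{9650}{53} = - \frac{9173}{53} \approx -173.08$)
$\left(y{\left(75 \right)} + D{\left(1,187 \right)}\right) \left(-9237 + p\right) = \left(-149 + \left(\frac{16}{3} + \frac{1}{3} \cdot 187\right)\right) \left(-9237 - \frac{9173}{53}\right) = \left(-149 + \left(\frac{16}{3} + \frac{187}{3}\right)\right) \left(- \frac{498734}{53}\right) = \left(-149 + \frac{203}{3}\right) \left(- \frac{498734}{53}\right) = \left(- \frac{244}{3}\right) \left(- \frac{498734}{53}\right) = \frac{121691096}{159}$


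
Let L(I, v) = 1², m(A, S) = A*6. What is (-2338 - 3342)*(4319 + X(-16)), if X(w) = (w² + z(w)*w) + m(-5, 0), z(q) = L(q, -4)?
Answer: -25724720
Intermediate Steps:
m(A, S) = 6*A
L(I, v) = 1
z(q) = 1
X(w) = -30 + w + w² (X(w) = (w² + 1*w) + 6*(-5) = (w² + w) - 30 = (w + w²) - 30 = -30 + w + w²)
(-2338 - 3342)*(4319 + X(-16)) = (-2338 - 3342)*(4319 + (-30 - 16 + (-16)²)) = -5680*(4319 + (-30 - 16 + 256)) = -5680*(4319 + 210) = -5680*4529 = -25724720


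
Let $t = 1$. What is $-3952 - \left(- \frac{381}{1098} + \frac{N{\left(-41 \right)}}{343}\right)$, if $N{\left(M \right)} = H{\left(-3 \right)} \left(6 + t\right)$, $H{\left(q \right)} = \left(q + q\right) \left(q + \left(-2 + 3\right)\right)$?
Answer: $- \frac{70873337}{17934} \approx -3951.9$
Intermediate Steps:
$H{\left(q \right)} = 2 q \left(1 + q\right)$ ($H{\left(q \right)} = 2 q \left(q + 1\right) = 2 q \left(1 + q\right)$)
$N{\left(M \right)} = 84$ ($N{\left(M \right)} = 2 \left(-3\right) \left(1 - 3\right) \left(6 + 1\right) = 2 \left(-3\right) \left(-2\right) 7 = 12 \cdot 7 = 84$)
$-3952 - \left(- \frac{381}{1098} + \frac{N{\left(-41 \right)}}{343}\right) = -3952 - \left(- \frac{381}{1098} + \frac{84}{343}\right) = -3952 - \left(\left(-381\right) \frac{1}{1098} + 84 \cdot \frac{1}{343}\right) = -3952 - \left(- \frac{127}{366} + \frac{12}{49}\right) = -3952 - - \frac{1831}{17934} = -3952 + \frac{1831}{17934} = - \frac{70873337}{17934}$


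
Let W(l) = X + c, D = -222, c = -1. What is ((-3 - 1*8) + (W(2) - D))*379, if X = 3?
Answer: 80727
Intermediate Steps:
W(l) = 2 (W(l) = 3 - 1 = 2)
((-3 - 1*8) + (W(2) - D))*379 = ((-3 - 1*8) + (2 - 1*(-222)))*379 = ((-3 - 8) + (2 + 222))*379 = (-11 + 224)*379 = 213*379 = 80727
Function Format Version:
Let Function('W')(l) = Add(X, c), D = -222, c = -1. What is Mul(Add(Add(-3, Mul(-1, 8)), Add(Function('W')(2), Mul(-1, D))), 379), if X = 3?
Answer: 80727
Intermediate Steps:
Function('W')(l) = 2 (Function('W')(l) = Add(3, -1) = 2)
Mul(Add(Add(-3, Mul(-1, 8)), Add(Function('W')(2), Mul(-1, D))), 379) = Mul(Add(Add(-3, Mul(-1, 8)), Add(2, Mul(-1, -222))), 379) = Mul(Add(Add(-3, -8), Add(2, 222)), 379) = Mul(Add(-11, 224), 379) = Mul(213, 379) = 80727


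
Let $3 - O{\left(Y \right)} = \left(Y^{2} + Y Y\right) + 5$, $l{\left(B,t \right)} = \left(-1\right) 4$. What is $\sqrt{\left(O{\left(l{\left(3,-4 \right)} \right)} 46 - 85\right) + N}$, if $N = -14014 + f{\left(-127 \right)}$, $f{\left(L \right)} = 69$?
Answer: $i \sqrt{15594} \approx 124.88 i$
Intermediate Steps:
$l{\left(B,t \right)} = -4$
$O{\left(Y \right)} = -2 - 2 Y^{2}$ ($O{\left(Y \right)} = 3 - \left(\left(Y^{2} + Y Y\right) + 5\right) = 3 - \left(\left(Y^{2} + Y^{2}\right) + 5\right) = 3 - \left(2 Y^{2} + 5\right) = 3 - \left(5 + 2 Y^{2}\right) = -2 - 2 Y^{2}$)
$N = -13945$ ($N = -14014 + 69 = -13945$)
$\sqrt{\left(O{\left(l{\left(3,-4 \right)} \right)} 46 - 85\right) + N} = \sqrt{\left(\left(-2 - 2 \left(-4\right)^{2}\right) 46 - 85\right) - 13945} = \sqrt{\left(\left(-2 - 32\right) 46 - 85\right) - 13945} = \sqrt{\left(\left(-34\right) 46 - 85\right) - 13945} = \sqrt{\left(-1564 - 85\right) - 13945} = \sqrt{-1649 - 13945} = \sqrt{-15594} = i \sqrt{15594}$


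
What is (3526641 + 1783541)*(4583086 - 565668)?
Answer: 21333220750076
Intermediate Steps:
(3526641 + 1783541)*(4583086 - 565668) = 5310182*4017418 = 21333220750076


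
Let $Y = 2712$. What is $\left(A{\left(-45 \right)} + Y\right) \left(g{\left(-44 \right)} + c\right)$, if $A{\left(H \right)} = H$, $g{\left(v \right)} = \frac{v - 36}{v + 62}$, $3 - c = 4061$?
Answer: $- \frac{32503618}{3} \approx -1.0835 \cdot 10^{7}$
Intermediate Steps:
$c = -4058$ ($c = 3 - 4061 = -4058$)
$g{\left(v \right)} = \frac{-36 + v}{62 + v}$
$\left(A{\left(-45 \right)} + Y\right) \left(g{\left(-44 \right)} + c\right) = \left(-45 + 2712\right) \left(\frac{-36 - 44}{62 - 44} - 4058\right) = 2667 \left(\frac{1}{18} \left(-80\right) - 4058\right) = 2667 \left(- \frac{40}{9} - 4058\right) = 2667 \left(- \frac{36562}{9}\right) = - \frac{32503618}{3}$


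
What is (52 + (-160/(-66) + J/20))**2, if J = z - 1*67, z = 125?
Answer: 357852889/108900 ≈ 3286.1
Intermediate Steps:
J = 58 (J = 125 - 1*67 = 125 - 67 = 58)
(52 + (-160/(-66) + J/20))**2 = (52 + (-160/(-66) + 58/20))**2 = (52 + (-160*(-1/66) + 58*(1/20)))**2 = (52 + (80/33 + 29/10))**2 = (52 + 1757/330)**2 = (18917/330)**2 = 357852889/108900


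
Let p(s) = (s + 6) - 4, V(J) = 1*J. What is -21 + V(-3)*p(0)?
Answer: -27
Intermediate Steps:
V(J) = J
p(s) = 2 + s (p(s) = (6 + s) - 4 = 2 + s)
-21 + V(-3)*p(0) = -21 - 3*(2 + 0) = -21 - 3*2 = -21 - 6 = -27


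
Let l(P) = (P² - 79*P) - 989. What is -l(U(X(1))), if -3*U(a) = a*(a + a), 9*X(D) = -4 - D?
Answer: 57437111/59049 ≈ 972.70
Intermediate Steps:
X(D) = -4/9 - D/9 (X(D) = (-4 - D)/9 = -4/9 - D/9)
U(a) = -2*a²/3 (U(a) = -a*(a + a)/3 = -a*2*a/3 = -2*a²/3)
l(P) = -989 + P² - 79*P
-l(U(X(1))) = -(-989 + (-2*(-4/9 - ⅑*1)²/3)² - (-158)*(-4/9 - ⅑*1)²/3) = -(-989 + (-2*(-4/9 - ⅑)²/3)² - (-158)*(-4/9 - ⅑)²/3) = -(-989 + (-2*(-5/9)²/3)² - (-158)*(-5/9)²/3) = -(-989 + (-⅔*25/81)² - (-158)*25/(3*81)) = -(-989 + (-50/243)² - 79*(-50/243)) = -(-989 + 2500/59049 + 3950/243) = -1*(-57437111/59049) = 57437111/59049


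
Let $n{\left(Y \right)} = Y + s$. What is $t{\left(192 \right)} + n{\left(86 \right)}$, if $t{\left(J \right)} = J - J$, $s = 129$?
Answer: $215$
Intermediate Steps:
$t{\left(J \right)} = 0$
$n{\left(Y \right)} = 129 + Y$ ($n{\left(Y \right)} = Y + 129 = 129 + Y$)
$t{\left(192 \right)} + n{\left(86 \right)} = 0 + \left(129 + 86\right) = 0 + 215 = 215$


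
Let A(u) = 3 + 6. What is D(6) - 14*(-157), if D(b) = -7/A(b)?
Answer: 19775/9 ≈ 2197.2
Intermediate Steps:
A(u) = 9
D(b) = -7/9
D(6) - 14*(-157) = -7/9 - 14*(-157) = -7/9 + 2198 = 19775/9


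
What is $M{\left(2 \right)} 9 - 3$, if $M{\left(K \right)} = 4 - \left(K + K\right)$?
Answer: $-3$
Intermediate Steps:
$M{\left(K \right)} = 4 - 2 K$
$M{\left(2 \right)} 9 - 3 = \left(4 - 4\right) 9 - 3 = 0 \cdot 9 - 3 = 0 - 3 = -3$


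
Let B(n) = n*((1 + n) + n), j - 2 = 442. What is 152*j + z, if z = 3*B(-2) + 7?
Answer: 67513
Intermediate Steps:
j = 444 (j = 2 + 442 = 444)
B(n) = n*(1 + 2*n)
z = 25 (z = 3*(-2*(1 + 2*(-2))) + 7 = 3*(-2*(1 - 4)) + 7 = 3*(-2*(-3)) + 7 = 3*6 + 7 = 18 + 7 = 25)
152*j + z = 152*444 + 25 = 67488 + 25 = 67513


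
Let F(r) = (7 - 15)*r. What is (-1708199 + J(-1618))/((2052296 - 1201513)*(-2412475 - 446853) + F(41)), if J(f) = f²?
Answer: -909725/2432667654152 ≈ -3.7396e-7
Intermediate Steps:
F(r) = -8*r
(-1708199 + J(-1618))/((2052296 - 1201513)*(-2412475 - 446853) + F(41)) = (-1708199 + (-1618)²)/((2052296 - 1201513)*(-2412475 - 446853) - 8*41) = (-1708199 + 2617924)/(850783*(-2859328) - 328) = 909725/(-2432667653824 - 328) = 909725/(-2432667654152) = 909725*(-1/2432667654152) = -909725/2432667654152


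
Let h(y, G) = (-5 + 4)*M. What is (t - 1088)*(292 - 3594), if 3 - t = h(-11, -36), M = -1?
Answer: 3585972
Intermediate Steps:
h(y, G) = 1 (h(y, G) = (-5 + 4)*(-1) = -1*(-1) = 1)
t = 2 (t = 3 - 1*1 = 3 - 1 = 2)
(t - 1088)*(292 - 3594) = (2 - 1088)*(292 - 3594) = -1086*(-3302) = 3585972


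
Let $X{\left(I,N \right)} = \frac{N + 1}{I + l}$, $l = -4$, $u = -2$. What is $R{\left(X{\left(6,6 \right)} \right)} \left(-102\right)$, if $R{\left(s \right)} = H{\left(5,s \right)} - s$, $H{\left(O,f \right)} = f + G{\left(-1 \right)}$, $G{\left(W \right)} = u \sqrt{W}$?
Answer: $204 i \approx 204.0 i$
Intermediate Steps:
$G{\left(W \right)} = - 2 \sqrt{W}$
$H{\left(O,f \right)} = f - 2 i$ ($H{\left(O,f \right)} = f - 2 \sqrt{-1} = f - 2 i$)
$X{\left(I,N \right)} = \frac{1 + N}{-4 + I}$ ($X{\left(I,N \right)} = \frac{N + 1}{I - 4} = \frac{1 + N}{-4 + I}$)
$R{\left(s \right)} = - 2 i$ ($R{\left(s \right)} = \left(s - 2 i\right) - s = - 2 i$)
$R{\left(X{\left(6,6 \right)} \right)} \left(-102\right) = - 2 i \left(-102\right) = 204 i$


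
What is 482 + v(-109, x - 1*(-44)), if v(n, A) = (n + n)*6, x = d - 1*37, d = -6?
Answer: -826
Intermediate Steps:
x = -43 (x = -6 - 1*37 = -6 - 37 = -43)
v(n, A) = 12*n (v(n, A) = (2*n)*6 = 12*n)
482 + v(-109, x - 1*(-44)) = 482 + 12*(-109) = 482 - 1308 = -826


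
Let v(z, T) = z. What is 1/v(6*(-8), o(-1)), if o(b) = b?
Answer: -1/48 ≈ -0.020833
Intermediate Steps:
1/v(6*(-8), o(-1)) = 1/(6*(-8)) = 1/(-48) = -1/48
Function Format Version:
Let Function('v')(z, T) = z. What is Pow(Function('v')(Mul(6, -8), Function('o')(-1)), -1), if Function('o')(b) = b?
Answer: Rational(-1, 48) ≈ -0.020833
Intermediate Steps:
Pow(Function('v')(Mul(6, -8), Function('o')(-1)), -1) = Pow(Mul(6, -8), -1) = Pow(-48, -1) = Rational(-1, 48)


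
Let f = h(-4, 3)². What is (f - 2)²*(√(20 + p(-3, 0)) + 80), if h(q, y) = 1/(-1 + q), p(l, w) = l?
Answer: 38416/125 + 2401*√17/625 ≈ 323.17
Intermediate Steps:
f = 1/25 (f = (1/(-1 - 4))² = (1/(-5))² = (-⅕)² = 1/25 ≈ 0.040000)
(f - 2)²*(√(20 + p(-3, 0)) + 80) = (1/25 - 2)²*(√(20 - 3) + 80) = (-49/25)²*(√17 + 80) = 2401*(80 + √17)/625 = 38416/125 + 2401*√17/625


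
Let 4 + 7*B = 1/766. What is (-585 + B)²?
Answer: 9858551267889/28751044 ≈ 3.4289e+5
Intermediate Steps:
B = -3063/5362 (B = -4/7 + (⅐)/766 = -4/7 + (⅐)*(1/766) = -4/7 + 1/5362 = -3063/5362 ≈ -0.57124)
(-585 + B)² = (-585 - 3063/5362)² = (-3139833/5362)² = 9858551267889/28751044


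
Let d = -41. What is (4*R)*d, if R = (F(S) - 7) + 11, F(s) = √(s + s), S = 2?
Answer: -984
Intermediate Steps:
F(s) = √2*√s (F(s) = √(2*s) = √2*√s)
R = 6 (R = (√2*√2 - 7) + 11 = (2 - 7) + 11 = -5 + 11 = 6)
(4*R)*d = (4*6)*(-41) = 24*(-41) = -984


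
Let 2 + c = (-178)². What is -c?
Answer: -31682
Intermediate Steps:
c = 31682 (c = -2 + (-178)² = -2 + 31684 = 31682)
-c = -1*31682 = -31682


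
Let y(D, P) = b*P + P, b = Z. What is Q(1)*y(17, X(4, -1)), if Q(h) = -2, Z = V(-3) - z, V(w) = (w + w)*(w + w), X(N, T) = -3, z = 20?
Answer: 102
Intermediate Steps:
V(w) = 4*w**2 (V(w) = (2*w)*(2*w) = 4*w**2)
Z = 16 (Z = 4*(-3)**2 - 1*20 = 4*9 - 20 = 36 - 20 = 16)
b = 16
y(D, P) = 17*P (y(D, P) = 16*P + P = 17*P)
Q(1)*y(17, X(4, -1)) = -34*(-3) = -2*(-51) = 102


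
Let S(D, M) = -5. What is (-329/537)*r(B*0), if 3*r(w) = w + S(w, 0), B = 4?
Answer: 1645/1611 ≈ 1.0211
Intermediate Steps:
r(w) = -5/3 + w/3 (r(w) = (w - 5)/3 = (-5 + w)/3 = -5/3 + w/3)
(-329/537)*r(B*0) = (-329/537)*(-5/3 + (4*0)/3) = (-329*1/537)*(-5/3 + (1/3)*0) = -329*(-5/3 + 0)/537 = -329/537*(-5/3) = 1645/1611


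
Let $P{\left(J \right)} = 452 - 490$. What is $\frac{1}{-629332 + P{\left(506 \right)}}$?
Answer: $- \frac{1}{629370} \approx -1.5889 \cdot 10^{-6}$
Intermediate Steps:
$P{\left(J \right)} = -38$
$\frac{1}{-629332 + P{\left(506 \right)}} = \frac{1}{-629332 - 38} = \frac{1}{-629370} = - \frac{1}{629370}$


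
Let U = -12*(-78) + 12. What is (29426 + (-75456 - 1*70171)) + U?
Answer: -115253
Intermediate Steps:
U = 948 (U = 936 + 12 = 948)
(29426 + (-75456 - 1*70171)) + U = (29426 + (-75456 - 1*70171)) + 948 = (29426 + (-75456 - 70171)) + 948 = (29426 - 145627) + 948 = -116201 + 948 = -115253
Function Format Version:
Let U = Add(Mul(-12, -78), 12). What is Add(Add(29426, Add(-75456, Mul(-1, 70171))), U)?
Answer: -115253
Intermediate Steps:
U = 948 (U = Add(936, 12) = 948)
Add(Add(29426, Add(-75456, Mul(-1, 70171))), U) = Add(Add(29426, Add(-75456, Mul(-1, 70171))), 948) = Add(Add(29426, Add(-75456, -70171)), 948) = Add(Add(29426, -145627), 948) = Add(-116201, 948) = -115253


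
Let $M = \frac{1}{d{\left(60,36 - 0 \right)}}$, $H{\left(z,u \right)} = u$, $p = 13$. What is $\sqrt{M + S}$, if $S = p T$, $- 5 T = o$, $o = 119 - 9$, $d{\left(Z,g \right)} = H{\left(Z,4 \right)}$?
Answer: $\frac{3 i \sqrt{127}}{2} \approx 16.904 i$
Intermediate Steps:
$d{\left(Z,g \right)} = 4$
$o = 110$ ($o = 119 - 9 = 110$)
$T = -22$ ($T = \left(- \frac{1}{5}\right) 110 = -22$)
$S = -286$ ($S = 13 \left(-22\right) = -286$)
$M = \frac{1}{4} \approx 0.25$
$\sqrt{M + S} = \sqrt{\frac{1}{4} - 286} = \sqrt{- \frac{1143}{4}} = \frac{3 i \sqrt{127}}{2}$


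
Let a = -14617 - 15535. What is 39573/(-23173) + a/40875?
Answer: -2316258671/947196375 ≈ -2.4454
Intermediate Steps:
a = -30152
39573/(-23173) + a/40875 = 39573/(-23173) - 30152/40875 = 39573*(-1/23173) - 30152*1/40875 = -39573/23173 - 30152/40875 = -2316258671/947196375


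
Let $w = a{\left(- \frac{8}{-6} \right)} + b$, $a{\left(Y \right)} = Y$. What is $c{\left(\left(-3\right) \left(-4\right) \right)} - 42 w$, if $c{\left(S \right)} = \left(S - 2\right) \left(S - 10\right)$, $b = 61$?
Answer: $-2598$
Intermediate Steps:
$c{\left(S \right)} = \left(-10 + S\right) \left(-2 + S\right)$ ($c{\left(S \right)} = \left(-2 + S\right) \left(-10 + S\right) = \left(-10 + S\right) \left(-2 + S\right)$)
$w = \frac{187}{3}$ ($w = - \frac{8}{-6} + 61 = \left(-8\right) \left(- \frac{1}{6}\right) + 61 = \frac{4}{3} + 61 = \frac{187}{3} \approx 62.333$)
$c{\left(\left(-3\right) \left(-4\right) \right)} - 42 w = \left(20 + \left(\left(-3\right) \left(-4\right)\right)^{2} - 12 \left(\left(-3\right) \left(-4\right)\right)\right) - 2618 = \left(20 + 12^{2} - 144\right) - 2618 = \left(20 + 144 - 144\right) - 2618 = 20 - 2618 = -2598$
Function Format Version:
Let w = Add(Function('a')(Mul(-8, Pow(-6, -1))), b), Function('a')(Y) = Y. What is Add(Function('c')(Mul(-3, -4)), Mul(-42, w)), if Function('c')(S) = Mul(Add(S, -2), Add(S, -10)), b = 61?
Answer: -2598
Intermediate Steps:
Function('c')(S) = Mul(Add(-10, S), Add(-2, S)) (Function('c')(S) = Mul(Add(-2, S), Add(-10, S)) = Mul(Add(-10, S), Add(-2, S)))
w = Rational(187, 3) (w = Add(Mul(-8, Pow(-6, -1)), 61) = Add(Mul(-8, Rational(-1, 6)), 61) = Add(Rational(4, 3), 61) = Rational(187, 3) ≈ 62.333)
Add(Function('c')(Mul(-3, -4)), Mul(-42, w)) = Add(Add(20, Pow(Mul(-3, -4), 2), Mul(-12, Mul(-3, -4))), Mul(-42, Rational(187, 3))) = Add(Add(20, Pow(12, 2), Mul(-12, 12)), -2618) = Add(Add(20, 144, -144), -2618) = Add(20, -2618) = -2598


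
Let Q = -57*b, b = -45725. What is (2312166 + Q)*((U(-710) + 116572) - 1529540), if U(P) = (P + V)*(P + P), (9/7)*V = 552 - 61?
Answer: -4658057994548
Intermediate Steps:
V = 3437/9 (V = 7*(552 - 61)/9 = (7/9)*491 = 3437/9 ≈ 381.89)
U(P) = 2*P*(3437/9 + P) (U(P) = (P + 3437/9)*(P + P) = (3437/9 + P)*(2*P) = 2*P*(3437/9 + P))
Q = 2606325 (Q = -57*(-45725) = 2606325)
(2312166 + Q)*((U(-710) + 116572) - 1529540) = (2312166 + 2606325)*(((2/9)*(-710)*(3437 + 9*(-710)) + 116572) - 1529540) = 4918491*(((2/9)*(-710)*(3437 - 6390) + 116572) - 1529540) = 4918491*(((2/9)*(-710)*(-2953) + 116572) - 1529540) = 4918491*((4193260/9 + 116572) - 1529540) = 4918491*(5242408/9 - 1529540) = 4918491*(-8523452/9) = -4658057994548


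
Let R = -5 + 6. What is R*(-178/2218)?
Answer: -89/1109 ≈ -0.080253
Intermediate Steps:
R = 1
R*(-178/2218) = 1*(-178/2218) = 1*(-178*1/2218) = 1*(-89/1109) = -89/1109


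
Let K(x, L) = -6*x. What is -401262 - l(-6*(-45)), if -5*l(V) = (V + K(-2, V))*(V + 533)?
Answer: -1779864/5 ≈ -3.5597e+5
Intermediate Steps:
l(V) = -(12 + V)*(533 + V)/5 (l(V) = -(V - 6*(-2))*(V + 533)/5 = -(V + 12)*(533 + V)/5 = -(12 + V)*(533 + V)/5)
-401262 - l(-6*(-45)) = -401262 - (-6396/5 - (-654)*(-45) - (-6*(-45))²/5) = -401262 - (-6396/5 - 109*270 - ⅕*270²) = -401262 - (-6396/5 - 29430 - ⅕*72900) = -401262 - (-6396/5 - 29430 - 14580) = -401262 - 1*(-226446/5) = -401262 + 226446/5 = -1779864/5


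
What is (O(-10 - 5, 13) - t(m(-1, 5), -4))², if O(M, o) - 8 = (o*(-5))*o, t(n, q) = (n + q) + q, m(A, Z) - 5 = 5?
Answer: 703921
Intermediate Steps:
m(A, Z) = 10 (m(A, Z) = 5 + 5 = 10)
t(n, q) = n + 2*q
O(M, o) = 8 - 5*o² (O(M, o) = 8 + (o*(-5))*o = 8 + (-5*o)*o = 8 - 5*o²)
(O(-10 - 5, 13) - t(m(-1, 5), -4))² = ((8 - 5*13²) - (10 + 2*(-4)))² = ((8 - 5*169) - (10 - 8))² = ((8 - 845) - 1*2)² = (-837 - 2)² = (-839)² = 703921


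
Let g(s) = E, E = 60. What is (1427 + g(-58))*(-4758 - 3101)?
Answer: -11686333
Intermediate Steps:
g(s) = 60
(1427 + g(-58))*(-4758 - 3101) = (1427 + 60)*(-4758 - 3101) = 1487*(-7859) = -11686333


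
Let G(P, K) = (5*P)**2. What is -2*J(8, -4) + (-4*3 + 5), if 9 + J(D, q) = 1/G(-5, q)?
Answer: 6873/625 ≈ 10.997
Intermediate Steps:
G(P, K) = 25*P**2
J(D, q) = -5624/625 (J(D, q) = -9 + 1/(25*(-5)**2) = -9 + 1/(25*25) = -9 + 1/625 = -5624/625)
-2*J(8, -4) + (-4*3 + 5) = -2*(-5624/625) + (-4*3 + 5) = 11248/625 + (-12 + 5) = 11248/625 - 7 = 6873/625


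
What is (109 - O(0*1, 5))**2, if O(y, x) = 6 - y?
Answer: 10609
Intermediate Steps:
(109 - O(0*1, 5))**2 = (109 - (6 - 0))**2 = (109 - (6 - 1*0))**2 = (109 - (6 + 0))**2 = (109 - 1*6)**2 = (109 - 6)**2 = 103**2 = 10609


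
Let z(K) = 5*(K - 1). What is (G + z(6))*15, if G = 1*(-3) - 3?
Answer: 285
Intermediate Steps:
z(K) = -5 + 5*K (z(K) = 5*(-1 + K) = -5 + 5*K)
G = -6 (G = -3 - 3 = -6)
(G + z(6))*15 = (-6 + (-5 + 5*6))*15 = (-6 + (-5 + 30))*15 = (-6 + 25)*15 = 19*15 = 285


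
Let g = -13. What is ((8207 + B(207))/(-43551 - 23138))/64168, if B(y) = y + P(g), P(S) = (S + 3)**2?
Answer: -4257/2139649876 ≈ -1.9896e-6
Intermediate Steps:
P(S) = (3 + S)**2
B(y) = 100 + y (B(y) = y + (3 - 13)**2 = y + (-10)**2 = y + 100 = 100 + y)
((8207 + B(207))/(-43551 - 23138))/64168 = ((8207 + (100 + 207))/(-43551 - 23138))/64168 = ((8207 + 307)/(-66689))*(1/64168) = (8514*(-1/66689))*(1/64168) = -8514/66689*1/64168 = -4257/2139649876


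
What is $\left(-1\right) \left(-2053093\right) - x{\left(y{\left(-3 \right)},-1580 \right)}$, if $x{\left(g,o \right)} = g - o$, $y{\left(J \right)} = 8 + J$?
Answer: $2051508$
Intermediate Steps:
$\left(-1\right) \left(-2053093\right) - x{\left(y{\left(-3 \right)},-1580 \right)} = \left(-1\right) \left(-2053093\right) - \left(\left(8 - 3\right) - -1580\right) = 2053093 - \left(5 + 1580\right) = 2053093 - 1585 = 2051508$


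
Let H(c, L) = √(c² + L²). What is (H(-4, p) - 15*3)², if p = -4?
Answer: 2057 - 360*√2 ≈ 1547.9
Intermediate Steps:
H(c, L) = √(L² + c²)
(H(-4, p) - 15*3)² = (√((-4)² + (-4)²) - 15*3)² = (√(16 + 16) - 45)² = (√32 - 45)² = (4*√2 - 45)² = (-45 + 4*√2)²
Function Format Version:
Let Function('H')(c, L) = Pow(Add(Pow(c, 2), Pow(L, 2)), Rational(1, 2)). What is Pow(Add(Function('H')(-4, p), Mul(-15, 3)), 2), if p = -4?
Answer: Add(2057, Mul(-360, Pow(2, Rational(1, 2)))) ≈ 1547.9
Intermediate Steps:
Function('H')(c, L) = Pow(Add(Pow(L, 2), Pow(c, 2)), Rational(1, 2))
Pow(Add(Function('H')(-4, p), Mul(-15, 3)), 2) = Pow(Add(Pow(Add(Pow(-4, 2), Pow(-4, 2)), Rational(1, 2)), Mul(-15, 3)), 2) = Pow(Add(Pow(Add(16, 16), Rational(1, 2)), -45), 2) = Pow(Add(Pow(32, Rational(1, 2)), -45), 2) = Pow(Add(Mul(4, Pow(2, Rational(1, 2))), -45), 2) = Pow(Add(-45, Mul(4, Pow(2, Rational(1, 2)))), 2)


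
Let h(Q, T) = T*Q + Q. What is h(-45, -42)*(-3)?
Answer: -5535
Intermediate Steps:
h(Q, T) = Q + Q*T (h(Q, T) = Q*T + Q = Q + Q*T)
h(-45, -42)*(-3) = -45*(1 - 42)*(-3) = -45*(-41)*(-3) = 1845*(-3) = -5535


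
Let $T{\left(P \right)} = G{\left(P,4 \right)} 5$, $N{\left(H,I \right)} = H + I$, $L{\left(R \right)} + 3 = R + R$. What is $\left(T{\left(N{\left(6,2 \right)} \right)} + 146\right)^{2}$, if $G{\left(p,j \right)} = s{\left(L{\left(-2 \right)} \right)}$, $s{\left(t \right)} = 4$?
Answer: $27556$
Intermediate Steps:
$L{\left(R \right)} = -3 + 2 R$ ($L{\left(R \right)} = -3 + \left(R + R\right) = -3 + 2 R$)
$G{\left(p,j \right)} = 4$
$T{\left(P \right)} = 20$ ($T{\left(P \right)} = 4 \cdot 5 = 20$)
$\left(T{\left(N{\left(6,2 \right)} \right)} + 146\right)^{2} = \left(20 + 146\right)^{2} = 166^{2} = 27556$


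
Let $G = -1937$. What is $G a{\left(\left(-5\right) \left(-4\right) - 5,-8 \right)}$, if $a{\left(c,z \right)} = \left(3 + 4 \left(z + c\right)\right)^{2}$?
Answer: $-1861457$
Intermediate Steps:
$a{\left(c,z \right)} = \left(3 + 4 c + 4 z\right)^{2}$ ($a{\left(c,z \right)} = \left(3 + 4 \left(c + z\right)\right)^{2} = \left(3 + \left(4 c + 4 z\right)\right)^{2} = \left(3 + 4 c + 4 z\right)^{2}$)
$G a{\left(\left(-5\right) \left(-4\right) - 5,-8 \right)} = - 1937 \left(3 + 4 \left(\left(-5\right) \left(-4\right) - 5\right) + 4 \left(-8\right)\right)^{2} = - 1937 \left(3 + 4 \left(20 - 5\right) - 32\right)^{2} = - 1937 \left(3 + 4 \cdot 15 - 32\right)^{2} = - 1937 \left(3 + 60 - 32\right)^{2} = - 1937 \cdot 31^{2} = \left(-1937\right) 961 = -1861457$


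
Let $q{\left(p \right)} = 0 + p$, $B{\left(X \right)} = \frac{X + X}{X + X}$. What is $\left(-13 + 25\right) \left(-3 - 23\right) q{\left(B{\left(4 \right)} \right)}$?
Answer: $-312$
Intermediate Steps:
$B{\left(X \right)} = 1$ ($B{\left(X \right)} = \frac{2 X}{2 X} = 2 X \frac{1}{2 X} = 1$)
$q{\left(p \right)} = p$
$\left(-13 + 25\right) \left(-3 - 23\right) q{\left(B{\left(4 \right)} \right)} = \left(-13 + 25\right) \left(-3 - 23\right) 1 = 12 \left(-26\right) 1 = \left(-312\right) 1 = -312$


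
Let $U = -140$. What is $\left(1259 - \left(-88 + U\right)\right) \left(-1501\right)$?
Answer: $-2231987$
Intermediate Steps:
$\left(1259 - \left(-88 + U\right)\right) \left(-1501\right) = \left(1259 + \left(88 - -140\right)\right) \left(-1501\right) = \left(1259 + \left(88 + 140\right)\right) \left(-1501\right) = \left(1259 + 228\right) \left(-1501\right) = 1487 \left(-1501\right) = -2231987$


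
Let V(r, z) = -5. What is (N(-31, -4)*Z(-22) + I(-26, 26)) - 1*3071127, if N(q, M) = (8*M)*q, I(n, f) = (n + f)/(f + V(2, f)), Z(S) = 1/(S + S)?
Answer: -33782645/11 ≈ -3.0711e+6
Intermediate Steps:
Z(S) = 1/(2*S)
I(n, f) = (f + n)/(-5 + f) (I(n, f) = (n + f)/(f - 5) = (f + n)/(-5 + f))
N(q, M) = 8*M*q
(N(-31, -4)*Z(-22) + I(-26, 26)) - 1*3071127 = ((8*(-4)*(-31))*((1/2)/(-22)) + (26 - 26)/(-5 + 26)) - 1*3071127 = (992*((1/2)*(-1/22)) + 0/21) - 3071127 = (992*(-1/44) + (1/21)*0) - 3071127 = (-248/11 + 0) - 3071127 = -248/11 - 3071127 = -33782645/11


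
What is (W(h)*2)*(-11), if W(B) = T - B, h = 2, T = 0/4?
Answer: 44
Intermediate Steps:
T = 0 (T = 0*(1/4) = 0)
W(B) = -B (W(B) = 0 - B = -B)
(W(h)*2)*(-11) = (-1*2*2)*(-11) = -2*2*(-11) = -4*(-11) = 44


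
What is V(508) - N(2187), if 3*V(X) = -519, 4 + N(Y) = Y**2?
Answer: -4783138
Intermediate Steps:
N(Y) = -4 + Y**2
V(X) = -173 (V(X) = (1/3)*(-519) = -173)
V(508) - N(2187) = -173 - (-4 + 2187**2) = -173 - (-4 + 4782969) = -173 - 1*4782965 = -173 - 4782965 = -4783138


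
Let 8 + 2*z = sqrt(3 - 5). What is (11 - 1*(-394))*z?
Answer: -1620 + 405*I*sqrt(2)/2 ≈ -1620.0 + 286.38*I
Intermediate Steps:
z = -4 + I*sqrt(2)/2 (z = -4 + sqrt(3 - 5)/2 = -4 + sqrt(-2)/2 = -4 + (I*sqrt(2))/2 = -4 + I*sqrt(2)/2 ≈ -4.0 + 0.70711*I)
(11 - 1*(-394))*z = (11 - 1*(-394))*(-4 + I*sqrt(2)/2) = (11 + 394)*(-4 + I*sqrt(2)/2) = 405*(-4 + I*sqrt(2)/2) = -1620 + 405*I*sqrt(2)/2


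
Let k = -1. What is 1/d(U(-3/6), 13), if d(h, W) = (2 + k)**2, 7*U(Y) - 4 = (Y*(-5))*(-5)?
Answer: 1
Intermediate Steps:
U(Y) = 4/7 + 25*Y/7 (U(Y) = 4/7 + ((Y*(-5))*(-5))/7 = 4/7 + (-5*Y*(-5))/7 = 4/7 + (25*Y)/7 = 4/7 + 25*Y/7)
d(h, W) = 1 (d(h, W) = (2 - 1)**2 = 1**2 = 1)
1/d(U(-3/6), 13) = 1/1 = 1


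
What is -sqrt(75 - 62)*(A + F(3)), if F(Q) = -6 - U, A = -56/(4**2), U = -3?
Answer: 13*sqrt(13)/2 ≈ 23.436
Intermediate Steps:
A = -7/2 (A = -56/16 = -56*1/16 = -7/2 ≈ -3.5000)
F(Q) = -3 (F(Q) = -6 - 1*(-3) = -6 + 3 = -3)
-sqrt(75 - 62)*(A + F(3)) = -sqrt(75 - 62)*(-7/2 - 3) = -sqrt(13)*(-13)/2 = -(-13)*sqrt(13)/2 = 13*sqrt(13)/2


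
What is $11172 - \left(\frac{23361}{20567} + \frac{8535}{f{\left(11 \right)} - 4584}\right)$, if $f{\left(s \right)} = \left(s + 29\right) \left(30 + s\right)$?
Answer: $\frac{676562963217}{60549248} \approx 11174.0$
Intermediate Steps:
$f{\left(s \right)} = \left(29 + s\right) \left(30 + s\right)$
$11172 - \left(\frac{23361}{20567} + \frac{8535}{f{\left(11 \right)} - 4584}\right) = 11172 - \left(\frac{23361}{20567} + \frac{8535}{\left(870 + 11^{2} + 59 \cdot 11\right) - 4584}\right) = 11172 - \left(\frac{23361}{20567} + \frac{8535}{\left(870 + 121 + 649\right) - 4584}\right) = 11172 - \left(\frac{23361}{20567} + \frac{8535}{1640 - 4584}\right) = 11172 - \left(\frac{23361}{20567} + \frac{8535}{-2944}\right) = 11172 - - \frac{106764561}{60549248} = 11172 + \left(- \frac{23361}{20567} + \frac{8535}{2944}\right) = 11172 + \frac{106764561}{60549248} = \frac{676562963217}{60549248}$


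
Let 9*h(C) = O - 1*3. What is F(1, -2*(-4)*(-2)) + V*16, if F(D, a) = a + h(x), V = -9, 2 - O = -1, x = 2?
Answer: -160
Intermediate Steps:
O = 3 (O = 2 - 1*(-1) = 2 + 1 = 3)
h(C) = 0 (h(C) = (3 - 1*3)/9 = (3 - 3)/9 = (⅑)*0 = 0)
F(D, a) = a (F(D, a) = a + 0 = a)
F(1, -2*(-4)*(-2)) + V*16 = -2*(-4)*(-2) - 9*16 = 8*(-2) - 144 = -16 - 144 = -160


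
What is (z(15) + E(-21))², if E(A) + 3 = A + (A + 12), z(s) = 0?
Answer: 1089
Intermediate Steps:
E(A) = 9 + 2*A (E(A) = -3 + (A + (A + 12)) = -3 + (A + (12 + A)) = -3 + (12 + 2*A) = 9 + 2*A)
(z(15) + E(-21))² = (0 + (9 + 2*(-21)))² = (0 + (9 - 42))² = (0 - 33)² = (-33)² = 1089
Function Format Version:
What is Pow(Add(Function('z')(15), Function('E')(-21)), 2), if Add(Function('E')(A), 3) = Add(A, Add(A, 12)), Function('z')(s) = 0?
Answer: 1089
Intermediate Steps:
Function('E')(A) = Add(9, Mul(2, A)) (Function('E')(A) = Add(-3, Add(A, Add(A, 12))) = Add(-3, Add(A, Add(12, A))) = Add(-3, Add(12, Mul(2, A))) = Add(9, Mul(2, A)))
Pow(Add(Function('z')(15), Function('E')(-21)), 2) = Pow(Add(0, Add(9, Mul(2, -21))), 2) = Pow(Add(0, Add(9, -42)), 2) = Pow(Add(0, -33), 2) = Pow(-33, 2) = 1089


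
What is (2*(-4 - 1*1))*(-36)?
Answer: 360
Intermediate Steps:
(2*(-4 - 1*1))*(-36) = (2*(-4 - 1))*(-36) = (2*(-5))*(-36) = -10*(-36) = 360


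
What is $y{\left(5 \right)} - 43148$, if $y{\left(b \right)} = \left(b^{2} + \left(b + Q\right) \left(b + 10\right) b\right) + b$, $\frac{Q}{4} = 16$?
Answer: $-37943$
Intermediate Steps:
$Q = 64$ ($Q = 4 \cdot 16 = 64$)
$y{\left(b \right)} = b + b^{2} + b \left(10 + b\right) \left(64 + b\right)$ ($y{\left(b \right)} = \left(b^{2} + \left(b + 64\right) \left(b + 10\right) b\right) + b = \left(b^{2} + \left(64 + b\right) \left(10 + b\right) b\right) + b = \left(b^{2} + \left(10 + b\right) \left(64 + b\right) b\right) + b = \left(b^{2} + b \left(10 + b\right) \left(64 + b\right)\right) + b = b + b^{2} + b \left(10 + b\right) \left(64 + b\right)$)
$y{\left(5 \right)} - 43148 = 5 \left(641 + 5^{2} + 75 \cdot 5\right) - 43148 = 5 \left(641 + 25 + 375\right) - 43148 = 5 \cdot 1041 - 43148 = 5205 - 43148 = -37943$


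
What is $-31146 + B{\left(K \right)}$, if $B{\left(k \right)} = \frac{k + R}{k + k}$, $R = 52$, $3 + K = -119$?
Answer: $- \frac{3799777}{122} \approx -31146.0$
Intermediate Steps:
$K = -122$ ($K = -3 - 119 = -122$)
$B{\left(k \right)} = \frac{52 + k}{2 k}$ ($B{\left(k \right)} = \frac{k + 52}{k + k} = \frac{52 + k}{2 k}$)
$-31146 + B{\left(K \right)} = -31146 + \frac{52 - 122}{2 \left(-122\right)} = -31146 + \frac{1}{2} \left(- \frac{1}{122}\right) \left(-70\right) = -31146 + \frac{35}{122} = - \frac{3799777}{122}$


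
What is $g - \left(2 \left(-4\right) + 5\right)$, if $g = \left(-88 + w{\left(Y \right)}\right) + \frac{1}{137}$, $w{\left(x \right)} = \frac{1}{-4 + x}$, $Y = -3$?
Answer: $- \frac{81645}{959} \approx -85.135$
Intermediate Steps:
$g = - \frac{84522}{959}$ ($g = \left(-88 + \frac{1}{-4 - 3}\right) + \frac{1}{137} = \left(-88 + \frac{1}{-7}\right) + \frac{1}{137} = \left(-88 - \frac{1}{7}\right) + \frac{1}{137} = - \frac{617}{7} + \frac{1}{137} = - \frac{84522}{959} \approx -88.135$)
$g - \left(2 \left(-4\right) + 5\right) = - \frac{84522}{959} - \left(2 \left(-4\right) + 5\right) = - \frac{84522}{959} - \left(-8 + 5\right) = - \frac{84522}{959} - -3 = - \frac{84522}{959} + 3 = - \frac{81645}{959}$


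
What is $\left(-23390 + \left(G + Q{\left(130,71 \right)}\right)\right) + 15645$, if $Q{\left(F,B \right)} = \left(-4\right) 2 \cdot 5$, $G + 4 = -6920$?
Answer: $-14709$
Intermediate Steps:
$G = -6924$ ($G = -4 - 6920 = -6924$)
$Q{\left(F,B \right)} = -40$ ($Q{\left(F,B \right)} = \left(-8\right) 5 = -40$)
$\left(-23390 + \left(G + Q{\left(130,71 \right)}\right)\right) + 15645 = \left(-23390 - 6964\right) + 15645 = -30354 + 15645 = -14709$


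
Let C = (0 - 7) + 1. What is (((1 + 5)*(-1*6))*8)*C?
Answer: 1728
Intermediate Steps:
C = -6 (C = -7 + 1 = -6)
(((1 + 5)*(-1*6))*8)*C = (((1 + 5)*(-1*6))*8)*(-6) = ((6*(-6))*8)*(-6) = -36*8*(-6) = -288*(-6) = 1728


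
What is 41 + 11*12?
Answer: 173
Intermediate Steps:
41 + 11*12 = 41 + 132 = 173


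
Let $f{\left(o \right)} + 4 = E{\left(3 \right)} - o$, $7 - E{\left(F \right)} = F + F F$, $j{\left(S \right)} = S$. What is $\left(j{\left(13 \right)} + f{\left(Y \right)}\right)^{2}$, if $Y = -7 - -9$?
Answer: $4$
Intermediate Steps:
$Y = 2$ ($Y = -7 + 9 = 2$)
$E{\left(F \right)} = 7 - F - F^{2}$ ($E{\left(F \right)} = 7 - \left(F + F F\right) = 7 - \left(F + F^{2}\right) = 7 - F - F^{2}$)
$f{\left(o \right)} = -9 - o$ ($f{\left(o \right)} = -4 - \left(5 + o\right) = -9 - o$)
$\left(j{\left(13 \right)} + f{\left(Y \right)}\right)^{2} = \left(13 - 11\right)^{2} = 2^{2} = 4$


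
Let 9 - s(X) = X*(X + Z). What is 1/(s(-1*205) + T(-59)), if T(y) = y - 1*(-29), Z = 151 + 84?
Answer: 1/6129 ≈ 0.00016316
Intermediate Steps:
Z = 235
T(y) = 29 + y (T(y) = y + 29 = 29 + y)
s(X) = 9 - X*(235 + X) (s(X) = 9 - X*(X + 235) = 9 - X*(235 + X))
1/(s(-1*205) + T(-59)) = 1/((9 - (-1*205)² - (-235)*205) + (29 - 59)) = 1/((9 - 1*(-205)² - 235*(-205)) - 30) = 1/((9 - 1*42025 + 48175) - 30) = 1/((9 - 42025 + 48175) - 30) = 1/(6159 - 30) = 1/6129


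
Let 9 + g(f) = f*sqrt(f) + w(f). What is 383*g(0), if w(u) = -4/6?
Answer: -11107/3 ≈ -3702.3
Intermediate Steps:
w(u) = -2/3 (w(u) = -4*1/6 = -2/3)
g(f) = -29/3 + f**(3/2) (g(f) = -9 + (f*sqrt(f) - 2/3) = -9 + (f**(3/2) - 2/3) = -9 + (-2/3 + f**(3/2)) = -29/3 + f**(3/2))
383*g(0) = 383*(-29/3 + 0**(3/2)) = 383*(-29/3 + 0) = 383*(-29/3) = -11107/3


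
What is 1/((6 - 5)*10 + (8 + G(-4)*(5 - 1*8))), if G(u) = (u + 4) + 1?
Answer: 1/15 ≈ 0.066667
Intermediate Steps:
G(u) = 5 + u (G(u) = (4 + u) + 1 = 5 + u)
1/((6 - 5)*10 + (8 + G(-4)*(5 - 1*8))) = 1/((6 - 5)*10 + (8 + (5 - 4)*(5 - 1*8))) = 1/(1*10 + (8 + 1*(5 - 8))) = 1/(10 + (8 + 1*(-3))) = 1/(10 + (8 - 3)) = 1/(10 + 5) = 1/15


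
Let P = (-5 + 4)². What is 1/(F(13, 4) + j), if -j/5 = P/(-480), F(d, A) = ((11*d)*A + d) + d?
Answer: 96/57409 ≈ 0.0016722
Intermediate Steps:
P = 1 (P = (-1)² = 1)
F(d, A) = 2*d + 11*A*d (F(d, A) = (11*A*d + d) + d = (d + 11*A*d) + d = 2*d + 11*A*d)
j = 1/96 (j = -5/(-480) = -5*(-1)/480 = -5*(-1/480) = 1/96 ≈ 0.010417)
1/(F(13, 4) + j) = 1/(13*(2 + 11*4) + 1/96) = 1/(13*(2 + 44) + 1/96) = 1/(13*46 + 1/96) = 1/(598 + 1/96) = 1/(57409/96) = 96/57409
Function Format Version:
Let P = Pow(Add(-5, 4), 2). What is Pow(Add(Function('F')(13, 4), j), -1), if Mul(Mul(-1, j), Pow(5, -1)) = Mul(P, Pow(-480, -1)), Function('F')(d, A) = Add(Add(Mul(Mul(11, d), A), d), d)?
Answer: Rational(96, 57409) ≈ 0.0016722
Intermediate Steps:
P = 1 (P = Pow(-1, 2) = 1)
Function('F')(d, A) = Add(Mul(2, d), Mul(11, A, d)) (Function('F')(d, A) = Add(Add(Mul(11, A, d), d), d) = Add(Add(d, Mul(11, A, d)), d) = Add(Mul(2, d), Mul(11, A, d)))
j = Rational(1, 96) (j = Mul(-5, Mul(1, Pow(-480, -1))) = Mul(-5, Mul(1, Rational(-1, 480))) = Mul(-5, Rational(-1, 480)) = Rational(1, 96) ≈ 0.010417)
Pow(Add(Function('F')(13, 4), j), -1) = Pow(Add(Mul(13, Add(2, Mul(11, 4))), Rational(1, 96)), -1) = Pow(Add(Mul(13, Add(2, 44)), Rational(1, 96)), -1) = Pow(Add(Mul(13, 46), Rational(1, 96)), -1) = Pow(Add(598, Rational(1, 96)), -1) = Pow(Rational(57409, 96), -1) = Rational(96, 57409)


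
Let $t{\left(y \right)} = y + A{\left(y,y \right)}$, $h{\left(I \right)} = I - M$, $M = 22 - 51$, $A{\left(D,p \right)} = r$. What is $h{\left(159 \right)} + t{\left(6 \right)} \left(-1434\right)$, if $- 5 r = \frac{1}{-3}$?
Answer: $- \frac{42558}{5} \approx -8511.6$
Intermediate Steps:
$r = \frac{1}{15}$ ($r = - \frac{1}{5 \left(-3\right)} = \left(- \frac{1}{5}\right) \left(- \frac{1}{3}\right) = \frac{1}{15} \approx 0.066667$)
$A{\left(D,p \right)} = \frac{1}{15}$
$M = -29$
$h{\left(I \right)} = 29 + I$ ($h{\left(I \right)} = I - -29 = I + 29 = 29 + I$)
$t{\left(y \right)} = \frac{1}{15} + y$ ($t{\left(y \right)} = y + \frac{1}{15} = \frac{1}{15} + y$)
$h{\left(159 \right)} + t{\left(6 \right)} \left(-1434\right) = \left(29 + 159\right) + \left(\frac{1}{15} + 6\right) \left(-1434\right) = 188 + \frac{91}{15} \left(-1434\right) = 188 - \frac{43498}{5} = - \frac{42558}{5}$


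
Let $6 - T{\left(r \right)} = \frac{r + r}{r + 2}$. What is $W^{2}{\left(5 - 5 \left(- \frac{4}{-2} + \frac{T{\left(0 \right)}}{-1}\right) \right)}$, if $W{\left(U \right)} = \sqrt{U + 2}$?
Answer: $27$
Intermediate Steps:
$T{\left(r \right)} = 6 - \frac{2 r}{2 + r}$ ($T{\left(r \right)} = 6 - \frac{r + r}{r + 2} = 6 - \frac{2 r}{2 + r}$)
$W{\left(U \right)} = \sqrt{2 + U}$
$W^{2}{\left(5 - 5 \left(- \frac{4}{-2} + \frac{T{\left(0 \right)}}{-1}\right) \right)} = \left(\sqrt{2 - \left(-5 + 5 \left(- \frac{4}{-2} + \frac{4 \frac{1}{2 + 0} \left(3 + 0\right)}{-1}\right)\right)}\right)^{2} = \left(\sqrt{2 - \left(-5 + 5 \left(\left(-4\right) \left(- \frac{1}{2}\right) + 4 \cdot \frac{1}{2} \cdot 3 \left(-1\right)\right)\right)}\right)^{2} = \left(\sqrt{2 - \left(-5 + 5 \left(2 + 4 \cdot \frac{1}{2} \cdot 3 \left(-1\right)\right)\right)}\right)^{2} = \left(\sqrt{2 - \left(-5 + 5 \left(2 + 6 \left(-1\right)\right)\right)}\right)^{2} = \left(\sqrt{2 - \left(-5 + 5 \left(2 - 6\right)\right)}\right)^{2} = \left(\sqrt{2 + \left(5 - -20\right)}\right)^{2} = \left(\sqrt{2 + \left(5 + 20\right)}\right)^{2} = \left(\sqrt{2 + 25}\right)^{2} = \left(\sqrt{27}\right)^{2} = \left(3 \sqrt{3}\right)^{2} = 27$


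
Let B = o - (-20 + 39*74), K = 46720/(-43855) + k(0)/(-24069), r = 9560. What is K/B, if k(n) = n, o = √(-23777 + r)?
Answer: 26779904/72169305383 + 9344*I*√14217/72169305383 ≈ 0.00037107 + 1.5438e-5*I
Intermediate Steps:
o = I*√14217 (o = √(-23777 + 9560) = √(-14217) = I*√14217 ≈ 119.24*I)
K = -9344/8771 (K = 46720/(-43855) + 0/(-24069) = 46720*(-1/43855) + 0*(-1/24069) = -9344/8771 + 0 = -9344/8771 ≈ -1.0653)
B = -2866 + I*√14217 (B = I*√14217 - (-20 + 39*74) = I*√14217 - (-20 + 2886) = I*√14217 - 1*2866 = I*√14217 - 2866 = -2866 + I*√14217 ≈ -2866.0 + 119.24*I)
K/B = -9344/(8771*(-2866 + I*√14217))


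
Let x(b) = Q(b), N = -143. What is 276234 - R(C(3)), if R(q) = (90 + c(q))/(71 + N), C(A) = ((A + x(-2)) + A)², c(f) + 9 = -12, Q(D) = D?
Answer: 6629639/24 ≈ 2.7624e+5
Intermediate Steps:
x(b) = b
c(f) = -21 (c(f) = -9 - 12 = -21)
C(A) = (-2 + 2*A)² (C(A) = ((A - 2) + A)² = ((-2 + A) + A)² = (-2 + 2*A)²)
R(q) = -23/24 (R(q) = (90 - 21)/(71 - 143) = 69/(-72) = 69*(-1/72) = -23/24)
276234 - R(C(3)) = 276234 - 1*(-23/24) = 276234 + 23/24 = 6629639/24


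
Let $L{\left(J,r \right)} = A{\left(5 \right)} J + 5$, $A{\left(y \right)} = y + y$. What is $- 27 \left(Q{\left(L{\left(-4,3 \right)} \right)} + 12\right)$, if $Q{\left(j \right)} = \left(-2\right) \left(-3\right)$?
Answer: $-486$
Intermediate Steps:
$A{\left(y \right)} = 2 y$
$L{\left(J,r \right)} = 5 + 10 J$ ($L{\left(J,r \right)} = 2 \cdot 5 J + 5 = 10 J + 5 = 5 + 10 J$)
$Q{\left(j \right)} = 6$
$- 27 \left(Q{\left(L{\left(-4,3 \right)} \right)} + 12\right) = - 27 \left(6 + 12\right) = \left(-27\right) 18 = -486$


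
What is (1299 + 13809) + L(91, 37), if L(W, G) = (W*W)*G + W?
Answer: 321596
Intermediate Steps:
L(W, G) = W + G*W² (L(W, G) = W²*G + W = G*W² + W = W + G*W²)
(1299 + 13809) + L(91, 37) = (1299 + 13809) + 91*(1 + 37*91) = 15108 + 91*(1 + 3367) = 15108 + 91*3368 = 15108 + 306488 = 321596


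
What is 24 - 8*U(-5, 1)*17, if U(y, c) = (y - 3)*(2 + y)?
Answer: -3240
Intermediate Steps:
U(y, c) = (-3 + y)*(2 + y)
24 - 8*U(-5, 1)*17 = 24 - 8*(-6 + (-5)**2 - 1*(-5))*17 = 24 - 8*(-6 + 25 + 5)*17 = 24 - 8*24*17 = 24 - 192*17 = 24 - 3264 = -3240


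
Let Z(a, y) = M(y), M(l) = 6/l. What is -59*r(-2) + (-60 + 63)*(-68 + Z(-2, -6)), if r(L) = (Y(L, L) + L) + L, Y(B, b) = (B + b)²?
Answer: -915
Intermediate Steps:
Z(a, y) = 6/y
r(L) = 2*L + 4*L² (r(L) = ((L + L)² + L) + L = ((2*L)² + L) + L = (4*L² + L) + L = (L + 4*L²) + L = 2*L + 4*L²)
-59*r(-2) + (-60 + 63)*(-68 + Z(-2, -6)) = -118*(-2)*(1 + 2*(-2)) + (-60 + 63)*(-68 + 6/(-6)) = -118*(-2)*(1 - 4) + 3*(-68 + 6*(-⅙)) = -118*(-2)*(-3) + 3*(-68 - 1) = -59*12 + 3*(-69) = -708 - 207 = -915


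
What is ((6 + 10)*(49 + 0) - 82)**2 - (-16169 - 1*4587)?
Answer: 513560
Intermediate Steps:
((6 + 10)*(49 + 0) - 82)**2 - (-16169 - 1*4587) = (16*49 - 82)**2 - (-16169 - 4587) = (784 - 82)**2 - 1*(-20756) = 702**2 + 20756 = 492804 + 20756 = 513560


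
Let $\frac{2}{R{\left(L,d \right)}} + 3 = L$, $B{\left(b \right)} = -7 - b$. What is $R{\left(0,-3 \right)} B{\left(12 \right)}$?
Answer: $\frac{38}{3} \approx 12.667$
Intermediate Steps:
$R{\left(L,d \right)} = \frac{2}{-3 + L}$
$R{\left(0,-3 \right)} B{\left(12 \right)} = \frac{2}{-3 + 0} \left(-7 - 12\right) = \frac{2}{-3} \left(-7 - 12\right) = 2 \left(- \frac{1}{3}\right) \left(-19\right) = \left(- \frac{2}{3}\right) \left(-19\right) = \frac{38}{3}$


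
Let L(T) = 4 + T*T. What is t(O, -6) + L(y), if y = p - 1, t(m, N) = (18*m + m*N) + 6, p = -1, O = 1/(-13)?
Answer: 170/13 ≈ 13.077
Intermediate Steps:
O = -1/13 ≈ -0.076923
t(m, N) = 6 + 18*m + N*m (t(m, N) = (18*m + N*m) + 6 = 6 + 18*m + N*m)
y = -2 (y = -1 - 1 = -2)
L(T) = 4 + T²
t(O, -6) + L(y) = (6 + 18*(-1/13) - 6*(-1/13)) + (4 + (-2)²) = (6 - 18/13 + 6/13) + (4 + 4) = 66/13 + 8 = 170/13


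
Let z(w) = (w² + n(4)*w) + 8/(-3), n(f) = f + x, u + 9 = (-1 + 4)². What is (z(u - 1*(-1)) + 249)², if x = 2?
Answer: 577600/9 ≈ 64178.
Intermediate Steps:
u = 0 (u = -9 + (-1 + 4)² = -9 + 3² = -9 + 9 = 0)
n(f) = 2 + f (n(f) = f + 2 = 2 + f)
z(w) = -8/3 + w² + 6*w (z(w) = (w² + (2 + 4)*w) + 8/(-3) = (w² + 6*w) + 8*(-⅓) = (w² + 6*w) - 8/3 = -8/3 + w² + 6*w)
(z(u - 1*(-1)) + 249)² = ((-8/3 + (0 - 1*(-1))² + 6*(0 - 1*(-1))) + 249)² = ((-8/3 + (0 + 1)² + 6*(0 + 1)) + 249)² = ((-8/3 + 1² + 6*1) + 249)² = ((-8/3 + 1 + 6) + 249)² = (13/3 + 249)² = (760/3)² = 577600/9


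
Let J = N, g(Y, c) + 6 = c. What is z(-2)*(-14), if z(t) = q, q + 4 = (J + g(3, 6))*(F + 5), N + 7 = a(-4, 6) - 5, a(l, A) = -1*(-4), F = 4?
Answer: 1064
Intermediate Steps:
g(Y, c) = -6 + c
a(l, A) = 4
N = -8 (N = -7 + (4 - 5) = -7 - 1 = -8)
J = -8
q = -76 (q = -4 + (-8 + (-6 + 6))*(4 + 5) = -4 + (-8 + 0)*9 = -4 - 8*9 = -4 - 72 = -76)
z(t) = -76
z(-2)*(-14) = -76*(-14) = 1064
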